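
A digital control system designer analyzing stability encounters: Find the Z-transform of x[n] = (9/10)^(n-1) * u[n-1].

Time-shifting property: if X(z) = Z{x[n]}, then Z{x[n-d]} = z^(-d) * X(z)
X(z) = z/(z - 9/10) for x[n] = (9/10)^n * u[n]
Z{x[n-1]} = z^(-1) * z/(z - 9/10) = 1/(z - 9/10)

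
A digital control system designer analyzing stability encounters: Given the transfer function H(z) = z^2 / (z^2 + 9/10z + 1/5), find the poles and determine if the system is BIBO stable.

Poles are roots of the denominator: z^2 + 9/10z + 1/5 = 0.
Quadratic formula: z = [-(9/10) +/- sqrt((9/10)^2 - 4*(1/5))] / 2
Discriminant = 81/100 - 4/5 = 1/100; sqrt = 1/10.
z = (-9/10 +/- 1/10) / 2 => z = -2/5 or z = -1/2.
|p1| = 2/5, |p2| = 1/2.
For BIBO stability, all poles must lie inside the unit circle (|p| < 1).
System is STABLE since both |p| < 1.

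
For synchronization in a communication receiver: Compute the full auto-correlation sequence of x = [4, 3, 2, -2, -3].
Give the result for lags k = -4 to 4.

r_xx[k] = sum_m x[m]*x[m+k], indexed from 0, for k = -4 to 4:
  r_xx[-4] = x[4]*x[0] = -12
  r_xx[-3] = x[3]*x[0] + x[4]*x[1] = -17
  r_xx[-2] = x[2]*x[0] + x[3]*x[1] + x[4]*x[2] = -4
  r_xx[-1] = x[1]*x[0] + x[2]*x[1] + x[3]*x[2] + x[4]*x[3] = 20
  r_xx[0] = x[0]*x[0] + x[1]*x[1] + x[2]*x[2] + x[3]*x[3] + x[4]*x[4] = 42
  r_xx[1] = x[0]*x[1] + x[1]*x[2] + x[2]*x[3] + x[3]*x[4] = 20
  r_xx[2] = x[0]*x[2] + x[1]*x[3] + x[2]*x[4] = -4
  r_xx[3] = x[0]*x[3] + x[1]*x[4] = -17
  r_xx[4] = x[0]*x[4] = -12
r_xx = [-12, -17, -4, 20, 42, 20, -4, -17, -12]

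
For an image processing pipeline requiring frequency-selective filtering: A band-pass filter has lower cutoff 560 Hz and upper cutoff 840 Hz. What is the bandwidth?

Bandwidth = f_high - f_low
= 840 Hz - 560 Hz = 280 Hz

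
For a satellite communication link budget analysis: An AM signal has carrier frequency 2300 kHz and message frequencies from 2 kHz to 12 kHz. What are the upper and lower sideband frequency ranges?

Upper sideband (USB) = fc + [fm_low, fm_high] = 2300 + [2, 12] = [2302, 2312] kHz
Lower sideband (LSB) = fc - [fm_high, fm_low] = 2300 - [12, 2] = [2288, 2298] kHz
Total occupied spectrum: 2288 kHz to 2312 kHz (plus carrier at 2300 kHz)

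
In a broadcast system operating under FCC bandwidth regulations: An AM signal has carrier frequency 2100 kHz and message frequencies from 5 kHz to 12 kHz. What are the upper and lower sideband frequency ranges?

Upper sideband (USB) = fc + [fm_low, fm_high] = 2100 + [5, 12] = [2105, 2112] kHz
Lower sideband (LSB) = fc - [fm_high, fm_low] = 2100 - [12, 5] = [2088, 2095] kHz
Total occupied spectrum: 2088 kHz to 2112 kHz (plus carrier at 2100 kHz)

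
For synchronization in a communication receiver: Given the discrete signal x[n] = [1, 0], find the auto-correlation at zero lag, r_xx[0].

The auto-correlation at zero lag r_xx[0] equals the signal energy.
r_xx[0] = sum of x[n]^2 = 1^2 + 0^2
= 1 + 0 = 1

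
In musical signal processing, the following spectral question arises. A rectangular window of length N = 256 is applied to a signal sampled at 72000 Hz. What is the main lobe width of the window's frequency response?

For a rectangular window of length N,
the main lobe width in frequency is 2*f_s/N.
= 2*72000/256 = 1125/2 Hz
This determines the minimum frequency separation for resolving two sinusoids.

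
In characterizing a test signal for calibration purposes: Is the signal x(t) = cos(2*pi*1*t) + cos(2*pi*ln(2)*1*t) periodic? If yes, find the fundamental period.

f1 = 1 Hz, f2 = 1*ln(2) Hz
Ratio f2/f1 = ln(2), which is irrational.
Since the frequency ratio is irrational, no common period exists.
The signal is not periodic.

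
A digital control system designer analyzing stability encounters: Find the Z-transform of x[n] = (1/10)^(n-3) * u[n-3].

Time-shifting property: if X(z) = Z{x[n]}, then Z{x[n-d]} = z^(-d) * X(z)
X(z) = z/(z - 1/10) for x[n] = (1/10)^n * u[n]
Z{x[n-3]} = z^(-3) * z/(z - 1/10) = z^(-2)/(z - 1/10)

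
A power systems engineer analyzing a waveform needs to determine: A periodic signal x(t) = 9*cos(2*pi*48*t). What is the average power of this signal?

Average power of A*cos(wt) is A^2/2.
P = 9^2 / 2 = 81/2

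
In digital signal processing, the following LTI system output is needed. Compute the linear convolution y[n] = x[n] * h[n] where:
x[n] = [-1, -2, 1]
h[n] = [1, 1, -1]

y[n] = sum_k x[k]*h[n-k]. Output length = len(x) + len(h) - 1 = 3 + 3 - 1 = 5.
y[0] = -1*1 = -1
y[1] = -2*1 + -1*1 = -3
y[2] = 1*1 + -2*1 + -1*-1 = 0
y[3] = 1*1 + -2*-1 = 3
y[4] = 1*-1 = -1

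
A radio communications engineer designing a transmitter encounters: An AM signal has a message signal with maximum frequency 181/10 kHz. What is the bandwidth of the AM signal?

In AM (double-sideband), the bandwidth is twice the message frequency.
BW = 2 * f_m = 2 * 181/10 kHz = 181/5 kHz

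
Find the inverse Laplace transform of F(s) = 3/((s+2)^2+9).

Standard pair: w/((s+a)^2+w^2) <-> e^(-at)*sin(wt)*u(t)
With a=2, w=3: f(t) = e^(-2t)*sin(3t)*u(t)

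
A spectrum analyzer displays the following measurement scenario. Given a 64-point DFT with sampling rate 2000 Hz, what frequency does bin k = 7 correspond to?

The frequency of DFT bin k is: f_k = k * f_s / N
f_7 = 7 * 2000 / 64 = 875/4 Hz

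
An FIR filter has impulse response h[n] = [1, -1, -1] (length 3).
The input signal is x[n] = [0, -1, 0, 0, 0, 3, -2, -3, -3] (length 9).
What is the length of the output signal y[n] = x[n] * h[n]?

For linear convolution, the output length is:
len(y) = len(x) + len(h) - 1 = 9 + 3 - 1 = 11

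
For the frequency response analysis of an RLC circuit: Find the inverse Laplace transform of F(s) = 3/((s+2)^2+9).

Standard pair: w/((s+a)^2+w^2) <-> e^(-at)*sin(wt)*u(t)
With a=2, w=3: f(t) = e^(-2t)*sin(3t)*u(t)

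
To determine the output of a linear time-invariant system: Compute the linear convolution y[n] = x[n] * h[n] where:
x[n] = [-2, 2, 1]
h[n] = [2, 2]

y[n] = sum_k x[k]*h[n-k]. Output length = len(x) + len(h) - 1 = 3 + 2 - 1 = 4.
y[0] = -2*2 = -4
y[1] = 2*2 + -2*2 = 0
y[2] = 1*2 + 2*2 = 6
y[3] = 1*2 = 2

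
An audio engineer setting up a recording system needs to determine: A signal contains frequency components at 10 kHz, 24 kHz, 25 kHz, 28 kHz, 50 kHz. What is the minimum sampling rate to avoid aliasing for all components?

The highest frequency component is f_max = 50 kHz.
Nyquist rate = 2 * f_max = 2 * 50 kHz = 100 kHz.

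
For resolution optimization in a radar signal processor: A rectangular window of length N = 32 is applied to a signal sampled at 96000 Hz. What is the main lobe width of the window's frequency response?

For a rectangular window of length N,
the main lobe width in frequency is 2*f_s/N.
= 2*96000/32 = 6000 Hz
This determines the minimum frequency separation for resolving two sinusoids.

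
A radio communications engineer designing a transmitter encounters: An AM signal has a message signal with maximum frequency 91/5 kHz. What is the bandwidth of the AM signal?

In AM (double-sideband), the bandwidth is twice the message frequency.
BW = 2 * f_m = 2 * 91/5 kHz = 182/5 kHz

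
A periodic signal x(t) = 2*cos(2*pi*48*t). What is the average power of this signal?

Average power of A*cos(wt) is A^2/2.
P = 2^2 / 2 = 4/2 = 2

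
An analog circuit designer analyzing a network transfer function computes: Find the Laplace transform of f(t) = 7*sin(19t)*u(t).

Standard pair: sin(wt)*u(t) <-> w/(s^2+w^2)
With w = 19: L{7*sin(19t)*u(t)} = 133/(s^2+361)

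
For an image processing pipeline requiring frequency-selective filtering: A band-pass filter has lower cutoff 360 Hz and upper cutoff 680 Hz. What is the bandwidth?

Bandwidth = f_high - f_low
= 680 Hz - 360 Hz = 320 Hz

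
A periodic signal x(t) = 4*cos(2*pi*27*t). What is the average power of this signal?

Average power of A*cos(wt) is A^2/2.
P = 4^2 / 2 = 16/2 = 8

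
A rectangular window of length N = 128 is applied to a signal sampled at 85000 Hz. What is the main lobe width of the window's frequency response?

For a rectangular window of length N,
the main lobe width in frequency is 2*f_s/N.
= 2*85000/128 = 10625/8 Hz
This determines the minimum frequency separation for resolving two sinusoids.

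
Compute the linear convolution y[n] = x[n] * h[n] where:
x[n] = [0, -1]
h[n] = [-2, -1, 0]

y[n] = sum_k x[k]*h[n-k]. Output length = len(x) + len(h) - 1 = 2 + 3 - 1 = 4.
y[0] = 0*-2 = 0
y[1] = -1*-2 + 0*-1 = 2
y[2] = -1*-1 + 0*0 = 1
y[3] = -1*0 = 0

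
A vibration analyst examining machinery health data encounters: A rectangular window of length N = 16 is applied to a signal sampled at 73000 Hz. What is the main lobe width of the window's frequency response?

For a rectangular window of length N,
the main lobe width in frequency is 2*f_s/N.
= 2*73000/16 = 9125 Hz
This determines the minimum frequency separation for resolving two sinusoids.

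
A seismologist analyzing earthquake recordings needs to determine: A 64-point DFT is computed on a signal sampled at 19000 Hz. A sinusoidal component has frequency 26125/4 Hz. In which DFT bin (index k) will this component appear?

DFT frequency resolution = f_s/N = 19000/64 = 2375/8 Hz
Bin index k = f_signal / resolution = 26125/4 / 2375/8 = 22
The signal frequency 26125/4 Hz falls in DFT bin k = 22.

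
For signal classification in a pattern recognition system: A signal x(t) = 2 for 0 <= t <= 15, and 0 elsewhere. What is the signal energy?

Energy = integral of |x(t)|^2 dt over the signal duration
= 2^2 * 15 = 4 * 15 = 60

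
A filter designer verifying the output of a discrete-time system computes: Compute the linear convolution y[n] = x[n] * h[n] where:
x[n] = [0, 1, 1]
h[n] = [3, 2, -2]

y[n] = sum_k x[k]*h[n-k]. Output length = len(x) + len(h) - 1 = 3 + 3 - 1 = 5.
y[0] = 0*3 = 0
y[1] = 1*3 + 0*2 = 3
y[2] = 1*3 + 1*2 + 0*-2 = 5
y[3] = 1*2 + 1*-2 = 0
y[4] = 1*-2 = -2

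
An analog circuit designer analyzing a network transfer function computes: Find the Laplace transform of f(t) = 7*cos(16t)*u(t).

Standard pair: cos(wt)*u(t) <-> s/(s^2+w^2)
With w = 16: L{7*cos(16t)*u(t)} = 7s/(s^2+256)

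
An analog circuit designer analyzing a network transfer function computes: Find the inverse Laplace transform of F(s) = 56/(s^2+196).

Standard pair: w/(s^2+w^2) <-> sin(wt)*u(t)
Recognize w^2 = 196, so w = 14; numerator 56 = 4*14.
f(t) = 4*sin(14t)*u(t)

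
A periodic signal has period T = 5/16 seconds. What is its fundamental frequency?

The fundamental frequency is the reciprocal of the period.
f = 1/T = 1/(5/16) = 16/5 Hz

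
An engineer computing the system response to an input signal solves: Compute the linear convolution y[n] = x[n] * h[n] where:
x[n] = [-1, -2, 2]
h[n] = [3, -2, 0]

y[n] = sum_k x[k]*h[n-k]. Output length = len(x) + len(h) - 1 = 3 + 3 - 1 = 5.
y[0] = -1*3 = -3
y[1] = -2*3 + -1*-2 = -4
y[2] = 2*3 + -2*-2 + -1*0 = 10
y[3] = 2*-2 + -2*0 = -4
y[4] = 2*0 = 0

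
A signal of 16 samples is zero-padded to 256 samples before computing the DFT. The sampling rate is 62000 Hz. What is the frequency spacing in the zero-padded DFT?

Original DFT: N = 16, resolution = f_s/N = 62000/16 = 3875 Hz
Zero-padded DFT: N = 256, resolution = f_s/N = 62000/256 = 3875/16 Hz
Zero-padding interpolates the spectrum (finer frequency grid)
but does NOT improve the true spectral resolution (ability to resolve close frequencies).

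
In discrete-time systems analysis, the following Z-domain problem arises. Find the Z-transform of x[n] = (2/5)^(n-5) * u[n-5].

Time-shifting property: if X(z) = Z{x[n]}, then Z{x[n-d]} = z^(-d) * X(z)
X(z) = z/(z - 2/5) for x[n] = (2/5)^n * u[n]
Z{x[n-5]} = z^(-5) * z/(z - 2/5) = z^(-4)/(z - 2/5)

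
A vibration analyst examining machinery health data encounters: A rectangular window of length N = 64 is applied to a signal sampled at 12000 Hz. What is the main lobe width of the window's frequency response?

For a rectangular window of length N,
the main lobe width in frequency is 2*f_s/N.
= 2*12000/64 = 375 Hz
This determines the minimum frequency separation for resolving two sinusoids.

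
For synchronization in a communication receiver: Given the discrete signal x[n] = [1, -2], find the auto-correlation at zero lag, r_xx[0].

The auto-correlation at zero lag r_xx[0] equals the signal energy.
r_xx[0] = sum of x[n]^2 = 1^2 + (-2)^2
= 1 + 4 = 5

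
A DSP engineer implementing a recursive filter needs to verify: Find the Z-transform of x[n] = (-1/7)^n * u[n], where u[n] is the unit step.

The Z-transform of a^n * u[n] is z/(z-a) for |z| > |a|.
Here a = -1/7, so X(z) = z/(z - (-1/7)) = 7z/(7z + 1)
ROC: |z| > 1/7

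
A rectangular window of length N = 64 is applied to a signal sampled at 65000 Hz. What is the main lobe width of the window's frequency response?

For a rectangular window of length N,
the main lobe width in frequency is 2*f_s/N.
= 2*65000/64 = 8125/4 Hz
This determines the minimum frequency separation for resolving two sinusoids.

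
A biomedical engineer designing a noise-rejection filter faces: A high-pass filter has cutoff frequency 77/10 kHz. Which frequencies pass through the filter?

A high-pass filter passes all frequencies above the cutoff frequency 77/10 kHz and attenuates lower frequencies.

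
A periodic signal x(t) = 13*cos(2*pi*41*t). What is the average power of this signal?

Average power of A*cos(wt) is A^2/2.
P = 13^2 / 2 = 169/2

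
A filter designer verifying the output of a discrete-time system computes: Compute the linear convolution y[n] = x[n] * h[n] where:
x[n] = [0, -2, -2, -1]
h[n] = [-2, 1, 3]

y[n] = sum_k x[k]*h[n-k]. Output length = len(x) + len(h) - 1 = 4 + 3 - 1 = 6.
y[0] = 0*-2 = 0
y[1] = -2*-2 + 0*1 = 4
y[2] = -2*-2 + -2*1 + 0*3 = 2
y[3] = -1*-2 + -2*1 + -2*3 = -6
y[4] = -1*1 + -2*3 = -7
y[5] = -1*3 = -3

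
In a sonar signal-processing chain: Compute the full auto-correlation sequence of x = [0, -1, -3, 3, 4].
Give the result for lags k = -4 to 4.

r_xx[k] = sum_m x[m]*x[m+k], indexed from 0, for k = -4 to 4:
  r_xx[-4] = x[4]*x[0] = 0
  r_xx[-3] = x[3]*x[0] + x[4]*x[1] = -4
  r_xx[-2] = x[2]*x[0] + x[3]*x[1] + x[4]*x[2] = -15
  r_xx[-1] = x[1]*x[0] + x[2]*x[1] + x[3]*x[2] + x[4]*x[3] = 6
  r_xx[0] = x[0]*x[0] + x[1]*x[1] + x[2]*x[2] + x[3]*x[3] + x[4]*x[4] = 35
  r_xx[1] = x[0]*x[1] + x[1]*x[2] + x[2]*x[3] + x[3]*x[4] = 6
  r_xx[2] = x[0]*x[2] + x[1]*x[3] + x[2]*x[4] = -15
  r_xx[3] = x[0]*x[3] + x[1]*x[4] = -4
  r_xx[4] = x[0]*x[4] = 0
r_xx = [0, -4, -15, 6, 35, 6, -15, -4, 0]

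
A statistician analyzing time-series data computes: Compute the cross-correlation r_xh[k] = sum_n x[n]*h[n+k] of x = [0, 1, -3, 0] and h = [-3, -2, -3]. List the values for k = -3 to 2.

Both sequences indexed from 0 and zero outside their support.
Lags with overlap: k = -3 to 2.
  r_xh[-3] = x[3]*h[0] = 0
  r_xh[-2] = x[2]*h[0] + x[3]*h[1] = 9
  r_xh[-1] = x[1]*h[0] + x[2]*h[1] + x[3]*h[2] = 3
  r_xh[0] = x[0]*h[0] + x[1]*h[1] + x[2]*h[2] = 7
  r_xh[1] = x[0]*h[1] + x[1]*h[2] = -3
  r_xh[2] = x[0]*h[2] = 0
r_xh = [0, 9, 3, 7, -3, 0] (for k = -3, ..., 2)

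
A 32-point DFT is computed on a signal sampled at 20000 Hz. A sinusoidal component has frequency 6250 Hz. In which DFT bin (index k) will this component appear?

DFT frequency resolution = f_s/N = 20000/32 = 625 Hz
Bin index k = f_signal / resolution = 6250 / 625 = 10
The signal frequency 6250 Hz falls in DFT bin k = 10.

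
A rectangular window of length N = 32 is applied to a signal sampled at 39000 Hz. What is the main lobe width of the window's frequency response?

For a rectangular window of length N,
the main lobe width in frequency is 2*f_s/N.
= 2*39000/32 = 4875/2 Hz
This determines the minimum frequency separation for resolving two sinusoids.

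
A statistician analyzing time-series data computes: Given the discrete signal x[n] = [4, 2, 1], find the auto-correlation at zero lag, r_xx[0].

The auto-correlation at zero lag r_xx[0] equals the signal energy.
r_xx[0] = sum of x[n]^2 = 4^2 + 2^2 + 1^2
= 16 + 4 + 1 = 21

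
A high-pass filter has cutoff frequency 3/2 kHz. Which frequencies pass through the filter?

A high-pass filter passes all frequencies above the cutoff frequency 3/2 kHz and attenuates lower frequencies.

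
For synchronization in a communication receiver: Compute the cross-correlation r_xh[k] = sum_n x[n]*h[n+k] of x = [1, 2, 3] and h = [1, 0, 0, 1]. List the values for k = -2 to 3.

Both sequences indexed from 0 and zero outside their support.
Lags with overlap: k = -2 to 3.
  r_xh[-2] = x[2]*h[0] = 3
  r_xh[-1] = x[1]*h[0] + x[2]*h[1] = 2
  r_xh[0] = x[0]*h[0] + x[1]*h[1] + x[2]*h[2] = 1
  r_xh[1] = x[0]*h[1] + x[1]*h[2] + x[2]*h[3] = 3
  r_xh[2] = x[0]*h[2] + x[1]*h[3] = 2
  r_xh[3] = x[0]*h[3] = 1
r_xh = [3, 2, 1, 3, 2, 1] (for k = -2, ..., 3)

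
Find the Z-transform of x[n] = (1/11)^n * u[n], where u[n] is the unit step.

The Z-transform of a^n * u[n] is z/(z-a) for |z| > |a|.
Here a = 1/11, so X(z) = z/(z - (1/11)) = 11z/(11z - 1)
ROC: |z| > 1/11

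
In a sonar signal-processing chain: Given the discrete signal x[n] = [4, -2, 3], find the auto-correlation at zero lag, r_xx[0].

The auto-correlation at zero lag r_xx[0] equals the signal energy.
r_xx[0] = sum of x[n]^2 = 4^2 + (-2)^2 + 3^2
= 16 + 4 + 9 = 29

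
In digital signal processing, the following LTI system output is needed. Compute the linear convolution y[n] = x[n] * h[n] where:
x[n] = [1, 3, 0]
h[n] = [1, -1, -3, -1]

y[n] = sum_k x[k]*h[n-k]. Output length = len(x) + len(h) - 1 = 3 + 4 - 1 = 6.
y[0] = 1*1 = 1
y[1] = 3*1 + 1*-1 = 2
y[2] = 0*1 + 3*-1 + 1*-3 = -6
y[3] = 0*-1 + 3*-3 + 1*-1 = -10
y[4] = 0*-3 + 3*-1 = -3
y[5] = 0*-1 = 0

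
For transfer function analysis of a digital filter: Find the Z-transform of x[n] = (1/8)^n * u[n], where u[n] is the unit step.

The Z-transform of a^n * u[n] is z/(z-a) for |z| > |a|.
Here a = 1/8, so X(z) = z/(z - (1/8)) = 8z/(8z - 1)
ROC: |z| > 1/8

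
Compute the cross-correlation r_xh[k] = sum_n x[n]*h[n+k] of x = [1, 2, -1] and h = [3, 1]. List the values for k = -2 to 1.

Both sequences indexed from 0 and zero outside their support.
Lags with overlap: k = -2 to 1.
  r_xh[-2] = x[2]*h[0] = -3
  r_xh[-1] = x[1]*h[0] + x[2]*h[1] = 5
  r_xh[0] = x[0]*h[0] + x[1]*h[1] = 5
  r_xh[1] = x[0]*h[1] = 1
r_xh = [-3, 5, 5, 1] (for k = -2, ..., 1)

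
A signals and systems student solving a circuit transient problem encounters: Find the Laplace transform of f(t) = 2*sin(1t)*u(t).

Standard pair: sin(wt)*u(t) <-> w/(s^2+w^2)
With w = 1: L{2*sin(1t)*u(t)} = 2/(s^2+1)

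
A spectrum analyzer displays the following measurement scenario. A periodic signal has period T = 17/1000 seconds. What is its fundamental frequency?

The fundamental frequency is the reciprocal of the period.
f = 1/T = 1/(17/1000) = 1000/17 Hz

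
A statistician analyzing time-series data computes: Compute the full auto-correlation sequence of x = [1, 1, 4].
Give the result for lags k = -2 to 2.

r_xx[k] = sum_m x[m]*x[m+k], indexed from 0, for k = -2 to 2:
  r_xx[-2] = x[2]*x[0] = 4
  r_xx[-1] = x[1]*x[0] + x[2]*x[1] = 5
  r_xx[0] = x[0]*x[0] + x[1]*x[1] + x[2]*x[2] = 18
  r_xx[1] = x[0]*x[1] + x[1]*x[2] = 5
  r_xx[2] = x[0]*x[2] = 4
r_xx = [4, 5, 18, 5, 4]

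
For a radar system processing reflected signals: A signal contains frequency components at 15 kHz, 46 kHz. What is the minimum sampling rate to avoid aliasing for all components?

The highest frequency component is f_max = 46 kHz.
Nyquist rate = 2 * f_max = 2 * 46 kHz = 92 kHz.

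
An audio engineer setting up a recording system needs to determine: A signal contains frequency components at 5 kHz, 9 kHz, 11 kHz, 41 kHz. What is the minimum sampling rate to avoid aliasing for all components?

The highest frequency component is f_max = 41 kHz.
Nyquist rate = 2 * f_max = 2 * 41 kHz = 82 kHz.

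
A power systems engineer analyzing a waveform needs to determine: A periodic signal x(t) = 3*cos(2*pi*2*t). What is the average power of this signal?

Average power of A*cos(wt) is A^2/2.
P = 3^2 / 2 = 9/2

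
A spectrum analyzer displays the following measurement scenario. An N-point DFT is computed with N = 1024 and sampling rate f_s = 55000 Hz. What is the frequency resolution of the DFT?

DFT frequency resolution = f_s / N
= 55000 / 1024 = 6875/128 Hz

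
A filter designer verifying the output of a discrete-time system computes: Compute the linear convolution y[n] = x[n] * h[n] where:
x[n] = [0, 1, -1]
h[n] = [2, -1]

y[n] = sum_k x[k]*h[n-k]. Output length = len(x) + len(h) - 1 = 3 + 2 - 1 = 4.
y[0] = 0*2 = 0
y[1] = 1*2 + 0*-1 = 2
y[2] = -1*2 + 1*-1 = -3
y[3] = -1*-1 = 1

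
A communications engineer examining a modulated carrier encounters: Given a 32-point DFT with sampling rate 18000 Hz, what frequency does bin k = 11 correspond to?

The frequency of DFT bin k is: f_k = k * f_s / N
f_11 = 11 * 18000 / 32 = 12375/2 Hz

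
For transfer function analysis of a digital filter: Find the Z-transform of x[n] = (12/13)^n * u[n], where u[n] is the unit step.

The Z-transform of a^n * u[n] is z/(z-a) for |z| > |a|.
Here a = 12/13, so X(z) = z/(z - (12/13)) = 13z/(13z - 12)
ROC: |z| > 12/13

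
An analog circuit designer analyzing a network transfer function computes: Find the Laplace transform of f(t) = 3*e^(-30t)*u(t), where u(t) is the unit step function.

Standard Laplace transform pair:
e^(-at)*u(t) <-> 1/(s+a)
With a = 30: L{3*e^(-30t)*u(t)} = 3/(s+30), ROC: Re(s) > -30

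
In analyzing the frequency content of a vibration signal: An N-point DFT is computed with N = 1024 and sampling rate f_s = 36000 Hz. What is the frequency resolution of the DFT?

DFT frequency resolution = f_s / N
= 36000 / 1024 = 1125/32 Hz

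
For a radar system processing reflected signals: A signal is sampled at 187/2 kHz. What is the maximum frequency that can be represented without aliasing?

The maximum frequency that can be represented without aliasing
is the Nyquist frequency: f_max = f_s / 2 = 187/2 kHz / 2 = 187/4 kHz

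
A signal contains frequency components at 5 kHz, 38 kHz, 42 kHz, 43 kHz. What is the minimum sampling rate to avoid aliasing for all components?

The highest frequency component is f_max = 43 kHz.
Nyquist rate = 2 * f_max = 2 * 43 kHz = 86 kHz.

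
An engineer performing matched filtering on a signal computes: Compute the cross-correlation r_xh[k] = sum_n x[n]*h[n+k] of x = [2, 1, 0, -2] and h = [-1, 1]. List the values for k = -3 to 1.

Both sequences indexed from 0 and zero outside their support.
Lags with overlap: k = -3 to 1.
  r_xh[-3] = x[3]*h[0] = 2
  r_xh[-2] = x[2]*h[0] + x[3]*h[1] = -2
  r_xh[-1] = x[1]*h[0] + x[2]*h[1] = -1
  r_xh[0] = x[0]*h[0] + x[1]*h[1] = -1
  r_xh[1] = x[0]*h[1] = 2
r_xh = [2, -2, -1, -1, 2] (for k = -3, ..., 1)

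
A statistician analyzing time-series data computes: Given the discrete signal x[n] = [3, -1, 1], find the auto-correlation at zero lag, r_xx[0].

The auto-correlation at zero lag r_xx[0] equals the signal energy.
r_xx[0] = sum of x[n]^2 = 3^2 + (-1)^2 + 1^2
= 9 + 1 + 1 = 11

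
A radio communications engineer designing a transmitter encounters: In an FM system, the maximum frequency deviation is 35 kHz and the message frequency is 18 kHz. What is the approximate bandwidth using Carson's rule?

Carson's rule: BW = 2*(delta_f + f_m)
= 2*(35 + 18) kHz = 106 kHz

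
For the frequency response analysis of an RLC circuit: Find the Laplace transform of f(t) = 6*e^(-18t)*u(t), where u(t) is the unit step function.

Standard Laplace transform pair:
e^(-at)*u(t) <-> 1/(s+a)
With a = 18: L{6*e^(-18t)*u(t)} = 6/(s+18), ROC: Re(s) > -18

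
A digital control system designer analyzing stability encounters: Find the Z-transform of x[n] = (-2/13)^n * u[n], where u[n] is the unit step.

The Z-transform of a^n * u[n] is z/(z-a) for |z| > |a|.
Here a = -2/13, so X(z) = z/(z - (-2/13)) = 13z/(13z + 2)
ROC: |z| > 2/13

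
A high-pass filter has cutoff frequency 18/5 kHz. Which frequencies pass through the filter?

A high-pass filter passes all frequencies above the cutoff frequency 18/5 kHz and attenuates lower frequencies.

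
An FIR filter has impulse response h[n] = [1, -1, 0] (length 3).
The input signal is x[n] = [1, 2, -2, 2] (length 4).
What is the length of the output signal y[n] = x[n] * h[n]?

For linear convolution, the output length is:
len(y) = len(x) + len(h) - 1 = 4 + 3 - 1 = 6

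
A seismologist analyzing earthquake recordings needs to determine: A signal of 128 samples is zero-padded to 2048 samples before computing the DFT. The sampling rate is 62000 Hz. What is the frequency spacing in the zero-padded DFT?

Original DFT: N = 128, resolution = f_s/N = 62000/128 = 3875/8 Hz
Zero-padded DFT: N = 2048, resolution = f_s/N = 62000/2048 = 3875/128 Hz
Zero-padding interpolates the spectrum (finer frequency grid)
but does NOT improve the true spectral resolution (ability to resolve close frequencies).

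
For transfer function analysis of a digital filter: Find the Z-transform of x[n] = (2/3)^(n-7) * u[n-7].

Time-shifting property: if X(z) = Z{x[n]}, then Z{x[n-d]} = z^(-d) * X(z)
X(z) = z/(z - 2/3) for x[n] = (2/3)^n * u[n]
Z{x[n-7]} = z^(-7) * z/(z - 2/3) = z^(-6)/(z - 2/3)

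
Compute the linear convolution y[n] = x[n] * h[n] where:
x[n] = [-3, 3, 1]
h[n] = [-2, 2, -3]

y[n] = sum_k x[k]*h[n-k]. Output length = len(x) + len(h) - 1 = 3 + 3 - 1 = 5.
y[0] = -3*-2 = 6
y[1] = 3*-2 + -3*2 = -12
y[2] = 1*-2 + 3*2 + -3*-3 = 13
y[3] = 1*2 + 3*-3 = -7
y[4] = 1*-3 = -3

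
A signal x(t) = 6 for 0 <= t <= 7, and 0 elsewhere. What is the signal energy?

Energy = integral of |x(t)|^2 dt over the signal duration
= 6^2 * 7 = 36 * 7 = 252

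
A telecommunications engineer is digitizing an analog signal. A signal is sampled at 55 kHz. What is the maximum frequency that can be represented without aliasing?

The maximum frequency that can be represented without aliasing
is the Nyquist frequency: f_max = f_s / 2 = 55 kHz / 2 = 55/2 kHz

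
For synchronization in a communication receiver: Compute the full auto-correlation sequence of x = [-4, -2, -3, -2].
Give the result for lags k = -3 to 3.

r_xx[k] = sum_m x[m]*x[m+k], indexed from 0, for k = -3 to 3:
  r_xx[-3] = x[3]*x[0] = 8
  r_xx[-2] = x[2]*x[0] + x[3]*x[1] = 16
  r_xx[-1] = x[1]*x[0] + x[2]*x[1] + x[3]*x[2] = 20
  r_xx[0] = x[0]*x[0] + x[1]*x[1] + x[2]*x[2] + x[3]*x[3] = 33
  r_xx[1] = x[0]*x[1] + x[1]*x[2] + x[2]*x[3] = 20
  r_xx[2] = x[0]*x[2] + x[1]*x[3] = 16
  r_xx[3] = x[0]*x[3] = 8
r_xx = [8, 16, 20, 33, 20, 16, 8]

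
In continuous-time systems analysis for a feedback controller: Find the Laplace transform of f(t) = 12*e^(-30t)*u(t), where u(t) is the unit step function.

Standard Laplace transform pair:
e^(-at)*u(t) <-> 1/(s+a)
With a = 30: L{12*e^(-30t)*u(t)} = 12/(s+30), ROC: Re(s) > -30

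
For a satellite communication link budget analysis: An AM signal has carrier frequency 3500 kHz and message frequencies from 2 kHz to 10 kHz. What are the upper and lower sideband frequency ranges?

Upper sideband (USB) = fc + [fm_low, fm_high] = 3500 + [2, 10] = [3502, 3510] kHz
Lower sideband (LSB) = fc - [fm_high, fm_low] = 3500 - [10, 2] = [3490, 3498] kHz
Total occupied spectrum: 3490 kHz to 3510 kHz (plus carrier at 3500 kHz)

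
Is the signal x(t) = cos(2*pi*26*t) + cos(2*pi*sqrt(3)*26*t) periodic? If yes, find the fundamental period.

f1 = 26 Hz, f2 = 26*sqrt(3) Hz
Ratio f2/f1 = sqrt(3), which is irrational.
Since the frequency ratio is irrational, no common period exists.
The signal is not periodic.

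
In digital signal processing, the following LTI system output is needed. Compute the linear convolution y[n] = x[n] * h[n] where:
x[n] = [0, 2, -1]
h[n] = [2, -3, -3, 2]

y[n] = sum_k x[k]*h[n-k]. Output length = len(x) + len(h) - 1 = 3 + 4 - 1 = 6.
y[0] = 0*2 = 0
y[1] = 2*2 + 0*-3 = 4
y[2] = -1*2 + 2*-3 + 0*-3 = -8
y[3] = -1*-3 + 2*-3 + 0*2 = -3
y[4] = -1*-3 + 2*2 = 7
y[5] = -1*2 = -2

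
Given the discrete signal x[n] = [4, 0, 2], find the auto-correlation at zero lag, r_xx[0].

The auto-correlation at zero lag r_xx[0] equals the signal energy.
r_xx[0] = sum of x[n]^2 = 4^2 + 0^2 + 2^2
= 16 + 0 + 4 = 20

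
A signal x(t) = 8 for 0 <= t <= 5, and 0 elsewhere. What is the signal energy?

Energy = integral of |x(t)|^2 dt over the signal duration
= 8^2 * 5 = 64 * 5 = 320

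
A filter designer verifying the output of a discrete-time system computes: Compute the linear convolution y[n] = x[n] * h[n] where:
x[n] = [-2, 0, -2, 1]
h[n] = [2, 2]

y[n] = sum_k x[k]*h[n-k]. Output length = len(x) + len(h) - 1 = 4 + 2 - 1 = 5.
y[0] = -2*2 = -4
y[1] = 0*2 + -2*2 = -4
y[2] = -2*2 + 0*2 = -4
y[3] = 1*2 + -2*2 = -2
y[4] = 1*2 = 2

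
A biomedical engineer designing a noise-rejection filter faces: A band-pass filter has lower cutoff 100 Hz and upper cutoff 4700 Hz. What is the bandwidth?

Bandwidth = f_high - f_low
= 4700 Hz - 100 Hz = 4600 Hz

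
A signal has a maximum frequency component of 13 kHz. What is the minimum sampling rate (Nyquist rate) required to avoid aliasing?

By the Nyquist-Shannon sampling theorem,
the minimum sampling rate (Nyquist rate) must be at least 2 * f_max.
Nyquist rate = 2 * 13 kHz = 26 kHz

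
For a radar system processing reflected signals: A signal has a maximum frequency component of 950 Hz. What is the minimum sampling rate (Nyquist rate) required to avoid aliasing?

By the Nyquist-Shannon sampling theorem,
the minimum sampling rate (Nyquist rate) must be at least 2 * f_max.
Nyquist rate = 2 * 950 Hz = 1900 Hz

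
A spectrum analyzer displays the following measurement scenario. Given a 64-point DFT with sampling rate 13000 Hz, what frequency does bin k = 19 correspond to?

The frequency of DFT bin k is: f_k = k * f_s / N
f_19 = 19 * 13000 / 64 = 30875/8 Hz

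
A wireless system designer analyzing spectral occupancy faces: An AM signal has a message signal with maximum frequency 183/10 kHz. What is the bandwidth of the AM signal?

In AM (double-sideband), the bandwidth is twice the message frequency.
BW = 2 * f_m = 2 * 183/10 kHz = 183/5 kHz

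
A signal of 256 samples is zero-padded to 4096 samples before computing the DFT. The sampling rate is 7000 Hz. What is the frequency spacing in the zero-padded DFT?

Original DFT: N = 256, resolution = f_s/N = 7000/256 = 875/32 Hz
Zero-padded DFT: N = 4096, resolution = f_s/N = 7000/4096 = 875/512 Hz
Zero-padding interpolates the spectrum (finer frequency grid)
but does NOT improve the true spectral resolution (ability to resolve close frequencies).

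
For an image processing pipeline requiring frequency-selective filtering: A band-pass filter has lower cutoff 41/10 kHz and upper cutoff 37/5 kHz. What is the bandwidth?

Bandwidth = f_high - f_low
= 37/5 kHz - 41/10 kHz = 33/10 kHz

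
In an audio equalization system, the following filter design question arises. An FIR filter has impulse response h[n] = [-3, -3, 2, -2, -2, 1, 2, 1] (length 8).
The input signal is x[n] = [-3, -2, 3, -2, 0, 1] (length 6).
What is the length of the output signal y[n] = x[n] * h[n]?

For linear convolution, the output length is:
len(y) = len(x) + len(h) - 1 = 6 + 8 - 1 = 13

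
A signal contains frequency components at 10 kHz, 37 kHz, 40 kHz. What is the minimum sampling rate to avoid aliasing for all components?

The highest frequency component is f_max = 40 kHz.
Nyquist rate = 2 * f_max = 2 * 40 kHz = 80 kHz.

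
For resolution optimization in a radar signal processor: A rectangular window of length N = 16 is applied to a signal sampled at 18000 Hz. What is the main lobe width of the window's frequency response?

For a rectangular window of length N,
the main lobe width in frequency is 2*f_s/N.
= 2*18000/16 = 2250 Hz
This determines the minimum frequency separation for resolving two sinusoids.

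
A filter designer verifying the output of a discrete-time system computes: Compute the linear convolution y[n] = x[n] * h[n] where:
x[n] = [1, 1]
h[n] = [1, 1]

y[n] = sum_k x[k]*h[n-k]. Output length = len(x) + len(h) - 1 = 2 + 2 - 1 = 3.
y[0] = 1*1 = 1
y[1] = 1*1 + 1*1 = 2
y[2] = 1*1 = 1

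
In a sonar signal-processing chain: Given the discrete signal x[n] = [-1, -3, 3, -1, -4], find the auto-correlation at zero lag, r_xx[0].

The auto-correlation at zero lag r_xx[0] equals the signal energy.
r_xx[0] = sum of x[n]^2 = (-1)^2 + (-3)^2 + 3^2 + (-1)^2 + (-4)^2
= 1 + 9 + 9 + 1 + 16 = 36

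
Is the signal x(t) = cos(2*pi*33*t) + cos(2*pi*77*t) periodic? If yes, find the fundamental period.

f1 = 33 Hz, f2 = 77 Hz
Period T1 = 1/33, T2 = 1/77
Ratio T1/T2 = 77/33, which is rational.
The signal is periodic with fundamental period T = 1/GCD(33,77) = 1/11 s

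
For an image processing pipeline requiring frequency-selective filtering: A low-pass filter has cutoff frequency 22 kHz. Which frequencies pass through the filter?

A low-pass filter passes all frequencies below the cutoff frequency 22 kHz and attenuates higher frequencies.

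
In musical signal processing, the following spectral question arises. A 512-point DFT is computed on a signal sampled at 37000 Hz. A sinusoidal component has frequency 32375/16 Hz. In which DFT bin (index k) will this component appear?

DFT frequency resolution = f_s/N = 37000/512 = 4625/64 Hz
Bin index k = f_signal / resolution = 32375/16 / 4625/64 = 28
The signal frequency 32375/16 Hz falls in DFT bin k = 28.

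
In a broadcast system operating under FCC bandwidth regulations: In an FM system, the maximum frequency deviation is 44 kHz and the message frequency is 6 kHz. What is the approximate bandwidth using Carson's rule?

Carson's rule: BW = 2*(delta_f + f_m)
= 2*(44 + 6) kHz = 100 kHz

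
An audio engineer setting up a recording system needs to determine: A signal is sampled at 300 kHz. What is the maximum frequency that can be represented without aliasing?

The maximum frequency that can be represented without aliasing
is the Nyquist frequency: f_max = f_s / 2 = 300 kHz / 2 = 150 kHz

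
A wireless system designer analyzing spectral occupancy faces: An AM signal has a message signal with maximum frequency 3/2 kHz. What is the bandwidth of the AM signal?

In AM (double-sideband), the bandwidth is twice the message frequency.
BW = 2 * f_m = 2 * 3/2 kHz = 3 kHz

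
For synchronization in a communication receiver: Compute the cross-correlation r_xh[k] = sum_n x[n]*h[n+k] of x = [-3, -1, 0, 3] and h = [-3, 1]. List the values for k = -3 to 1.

Both sequences indexed from 0 and zero outside their support.
Lags with overlap: k = -3 to 1.
  r_xh[-3] = x[3]*h[0] = -9
  r_xh[-2] = x[2]*h[0] + x[3]*h[1] = 3
  r_xh[-1] = x[1]*h[0] + x[2]*h[1] = 3
  r_xh[0] = x[0]*h[0] + x[1]*h[1] = 8
  r_xh[1] = x[0]*h[1] = -3
r_xh = [-9, 3, 3, 8, -3] (for k = -3, ..., 1)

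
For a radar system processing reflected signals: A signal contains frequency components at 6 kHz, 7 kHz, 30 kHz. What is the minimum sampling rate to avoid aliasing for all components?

The highest frequency component is f_max = 30 kHz.
Nyquist rate = 2 * f_max = 2 * 30 kHz = 60 kHz.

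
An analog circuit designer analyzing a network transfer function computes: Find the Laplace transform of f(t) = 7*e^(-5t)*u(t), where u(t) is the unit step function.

Standard Laplace transform pair:
e^(-at)*u(t) <-> 1/(s+a)
With a = 5: L{7*e^(-5t)*u(t)} = 7/(s+5), ROC: Re(s) > -5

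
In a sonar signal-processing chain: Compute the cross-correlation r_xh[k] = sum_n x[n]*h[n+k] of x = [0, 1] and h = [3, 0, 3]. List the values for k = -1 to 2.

Both sequences indexed from 0 and zero outside their support.
Lags with overlap: k = -1 to 2.
  r_xh[-1] = x[1]*h[0] = 3
  r_xh[0] = x[0]*h[0] + x[1]*h[1] = 0
  r_xh[1] = x[0]*h[1] + x[1]*h[2] = 3
  r_xh[2] = x[0]*h[2] = 0
r_xh = [3, 0, 3, 0] (for k = -1, ..., 2)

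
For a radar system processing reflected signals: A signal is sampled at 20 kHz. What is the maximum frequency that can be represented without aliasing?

The maximum frequency that can be represented without aliasing
is the Nyquist frequency: f_max = f_s / 2 = 20 kHz / 2 = 10 kHz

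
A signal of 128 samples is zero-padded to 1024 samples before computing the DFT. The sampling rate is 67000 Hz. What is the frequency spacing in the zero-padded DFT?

Original DFT: N = 128, resolution = f_s/N = 67000/128 = 8375/16 Hz
Zero-padded DFT: N = 1024, resolution = f_s/N = 67000/1024 = 8375/128 Hz
Zero-padding interpolates the spectrum (finer frequency grid)
but does NOT improve the true spectral resolution (ability to resolve close frequencies).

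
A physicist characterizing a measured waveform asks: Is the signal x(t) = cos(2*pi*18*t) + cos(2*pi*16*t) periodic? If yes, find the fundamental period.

f1 = 18 Hz, f2 = 16 Hz
Period T1 = 1/18, T2 = 1/16
Ratio T1/T2 = 16/18, which is rational.
The signal is periodic with fundamental period T = 1/GCD(18,16) = 1/2 s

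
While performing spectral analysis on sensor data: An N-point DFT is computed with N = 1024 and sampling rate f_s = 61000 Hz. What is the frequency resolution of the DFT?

DFT frequency resolution = f_s / N
= 61000 / 1024 = 7625/128 Hz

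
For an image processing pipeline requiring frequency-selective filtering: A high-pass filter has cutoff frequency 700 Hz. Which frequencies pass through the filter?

A high-pass filter passes all frequencies above the cutoff frequency 700 Hz and attenuates lower frequencies.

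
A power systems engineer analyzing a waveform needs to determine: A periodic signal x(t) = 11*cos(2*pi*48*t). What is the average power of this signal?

Average power of A*cos(wt) is A^2/2.
P = 11^2 / 2 = 121/2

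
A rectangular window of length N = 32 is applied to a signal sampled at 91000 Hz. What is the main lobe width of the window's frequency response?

For a rectangular window of length N,
the main lobe width in frequency is 2*f_s/N.
= 2*91000/32 = 11375/2 Hz
This determines the minimum frequency separation for resolving two sinusoids.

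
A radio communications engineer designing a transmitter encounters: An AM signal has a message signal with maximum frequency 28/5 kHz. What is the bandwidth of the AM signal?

In AM (double-sideband), the bandwidth is twice the message frequency.
BW = 2 * f_m = 2 * 28/5 kHz = 56/5 kHz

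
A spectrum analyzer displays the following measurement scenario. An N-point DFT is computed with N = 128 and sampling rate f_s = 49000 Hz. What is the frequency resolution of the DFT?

DFT frequency resolution = f_s / N
= 49000 / 128 = 6125/16 Hz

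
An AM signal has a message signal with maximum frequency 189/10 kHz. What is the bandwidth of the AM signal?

In AM (double-sideband), the bandwidth is twice the message frequency.
BW = 2 * f_m = 2 * 189/10 kHz = 189/5 kHz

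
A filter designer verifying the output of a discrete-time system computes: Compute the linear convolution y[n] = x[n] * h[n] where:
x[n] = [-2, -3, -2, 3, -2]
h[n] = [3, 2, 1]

y[n] = sum_k x[k]*h[n-k]. Output length = len(x) + len(h) - 1 = 5 + 3 - 1 = 7.
y[0] = -2*3 = -6
y[1] = -3*3 + -2*2 = -13
y[2] = -2*3 + -3*2 + -2*1 = -14
y[3] = 3*3 + -2*2 + -3*1 = 2
y[4] = -2*3 + 3*2 + -2*1 = -2
y[5] = -2*2 + 3*1 = -1
y[6] = -2*1 = -2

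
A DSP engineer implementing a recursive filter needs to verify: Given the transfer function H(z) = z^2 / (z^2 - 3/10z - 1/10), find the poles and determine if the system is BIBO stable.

Poles are roots of the denominator: z^2 - 3/10z - 1/10 = 0.
Quadratic formula: z = [-(-3/10) +/- sqrt((-3/10)^2 - 4*(-1/10))] / 2
Discriminant = 9/100 + 2/5 = 49/100; sqrt = 7/10.
z = (3/10 +/- 7/10) / 2 => z = 1/2 or z = -1/5.
|p1| = 1/5, |p2| = 1/2.
For BIBO stability, all poles must lie inside the unit circle (|p| < 1).
System is STABLE since both |p| < 1.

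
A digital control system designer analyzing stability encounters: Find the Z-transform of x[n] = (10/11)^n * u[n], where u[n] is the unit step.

The Z-transform of a^n * u[n] is z/(z-a) for |z| > |a|.
Here a = 10/11, so X(z) = z/(z - (10/11)) = 11z/(11z - 10)
ROC: |z| > 10/11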